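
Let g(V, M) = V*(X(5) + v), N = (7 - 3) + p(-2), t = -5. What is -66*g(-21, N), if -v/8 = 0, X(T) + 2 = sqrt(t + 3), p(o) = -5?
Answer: -2772 + 1386*I*sqrt(2) ≈ -2772.0 + 1960.1*I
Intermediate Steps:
X(T) = -2 + I*sqrt(2) (X(T) = -2 + sqrt(-5 + 3) = -2 + sqrt(-2) = -2 + I*sqrt(2))
v = 0 (v = -8*0 = 0)
N = -1 (N = (7 - 3) - 5 = 4 - 5 = -1)
g(V, M) = V*(-2 + I*sqrt(2)) (g(V, M) = V*((-2 + I*sqrt(2)) + 0) = V*(-2 + I*sqrt(2)))
-66*g(-21, N) = -(-1386)*(-2 + I*sqrt(2)) = -66*(42 - 21*I*sqrt(2)) = -2772 + 1386*I*sqrt(2)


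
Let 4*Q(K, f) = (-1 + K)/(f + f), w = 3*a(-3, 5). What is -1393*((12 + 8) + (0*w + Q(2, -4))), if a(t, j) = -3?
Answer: -890127/32 ≈ -27816.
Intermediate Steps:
w = -9 (w = 3*(-3) = -9)
Q(K, f) = (-1 + K)/(8*f) (Q(K, f) = ((-1 + K)/(f + f))/4 = ((-1 + K)/((2*f)))/4 = ((-1 + K)*(1/(2*f)))/4 = ((-1 + K)/(2*f))/4 = (-1 + K)/(8*f))
-1393*((12 + 8) + (0*w + Q(2, -4))) = -1393*((12 + 8) + (0*(-9) + (⅛)*(-1 + 2)/(-4))) = -1393*(20 + (0 + (⅛)*(-¼)*1)) = -1393*(20 + (0 - 1/32)) = -1393*(20 - 1/32) = -1393*639/32 = -890127/32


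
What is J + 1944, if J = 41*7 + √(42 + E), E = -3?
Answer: 2231 + √39 ≈ 2237.2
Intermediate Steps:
J = 287 + √39 (J = 41*7 + √(42 - 3) = 287 + √39 ≈ 293.25)
J + 1944 = (287 + √39) + 1944 = 2231 + √39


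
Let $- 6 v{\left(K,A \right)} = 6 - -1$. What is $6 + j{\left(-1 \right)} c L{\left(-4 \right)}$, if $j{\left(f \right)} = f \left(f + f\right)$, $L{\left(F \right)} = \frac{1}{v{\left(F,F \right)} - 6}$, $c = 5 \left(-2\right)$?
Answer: $\frac{378}{43} \approx 8.7907$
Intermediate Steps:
$v{\left(K,A \right)} = - \frac{7}{6}$ ($v{\left(K,A \right)} = - \frac{6 - -1}{6} = - \frac{6 + 1}{6} = \left(- \frac{1}{6}\right) 7 = - \frac{7}{6}$)
$c = -10$
$L{\left(F \right)} = - \frac{6}{43}$ ($L{\left(F \right)} = \frac{1}{- \frac{7}{6} - 6} = \frac{1}{- \frac{43}{6}} = - \frac{6}{43}$)
$j{\left(f \right)} = 2 f^{2}$ ($j{\left(f \right)} = f 2 f = 2 f^{2}$)
$6 + j{\left(-1 \right)} c L{\left(-4 \right)} = 6 + 2 \left(-1\right)^{2} \left(-10\right) \left(- \frac{6}{43}\right) = 6 + 2 \cdot 1 \left(-10\right) \left(- \frac{6}{43}\right) = 6 + 2 \left(-10\right) \left(- \frac{6}{43}\right) = 6 - - \frac{120}{43} = 6 + \frac{120}{43} = \frac{378}{43}$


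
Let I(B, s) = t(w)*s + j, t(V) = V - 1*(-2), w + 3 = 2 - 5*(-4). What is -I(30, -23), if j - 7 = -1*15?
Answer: 491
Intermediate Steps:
w = 19 (w = -3 + (2 - 5*(-4)) = -3 + (2 + 20) = -3 + 22 = 19)
t(V) = 2 + V (t(V) = V + 2 = 2 + V)
j = -8 (j = 7 - 1*15 = 7 - 15 = -8)
I(B, s) = -8 + 21*s (I(B, s) = (2 + 19)*s - 8 = 21*s - 8 = -8 + 21*s)
-I(30, -23) = -(-8 + 21*(-23)) = -(-8 - 483) = -1*(-491) = 491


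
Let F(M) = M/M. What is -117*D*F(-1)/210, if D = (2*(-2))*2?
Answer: 156/35 ≈ 4.4571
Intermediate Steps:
F(M) = 1
D = -8 (D = -4*2 = -8)
-117*D*F(-1)/210 = -(-936)/210 = -117*(-8)*(1/210) = 936*(1/210) = 156/35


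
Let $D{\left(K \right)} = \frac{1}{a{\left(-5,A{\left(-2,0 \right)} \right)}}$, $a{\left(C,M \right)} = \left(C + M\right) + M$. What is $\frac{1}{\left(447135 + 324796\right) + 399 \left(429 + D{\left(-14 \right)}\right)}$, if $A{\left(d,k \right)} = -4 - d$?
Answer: $\frac{3}{2829173} \approx 1.0604 \cdot 10^{-6}$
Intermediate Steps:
$a{\left(C,M \right)} = C + 2 M$
$D{\left(K \right)} = - \frac{1}{9}$ ($D{\left(K \right)} = \frac{1}{-5 + 2 \left(-4 - -2\right)} = \frac{1}{-5 + 2 \left(-4 + 2\right)} = \frac{1}{-5 + 2 \left(-2\right)} = \frac{1}{-5 - 4} = \frac{1}{-9} = - \frac{1}{9}$)
$\frac{1}{\left(447135 + 324796\right) + 399 \left(429 + D{\left(-14 \right)}\right)} = \frac{1}{\left(447135 + 324796\right) + 399 \left(429 - \frac{1}{9}\right)} = \frac{1}{771931 + 399 \cdot \frac{3860}{9}} = \frac{1}{771931 + \frac{513380}{3}} = \frac{1}{\frac{2829173}{3}} = \frac{3}{2829173}$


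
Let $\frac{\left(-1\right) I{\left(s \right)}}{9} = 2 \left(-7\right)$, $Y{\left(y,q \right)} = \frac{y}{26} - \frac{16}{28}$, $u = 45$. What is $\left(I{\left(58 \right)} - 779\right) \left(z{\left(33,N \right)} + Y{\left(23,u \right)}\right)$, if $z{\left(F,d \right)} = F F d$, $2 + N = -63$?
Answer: $\frac{8412476889}{182} \approx 4.6222 \cdot 10^{7}$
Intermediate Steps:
$Y{\left(y,q \right)} = - \frac{4}{7} + \frac{y}{26}$ ($Y{\left(y,q \right)} = y \frac{1}{26} - \frac{4}{7} = \frac{y}{26} - \frac{4}{7} = - \frac{4}{7} + \frac{y}{26}$)
$I{\left(s \right)} = 126$ ($I{\left(s \right)} = - 9 \cdot 2 \left(-7\right) = \left(-9\right) \left(-14\right) = 126$)
$N = -65$ ($N = -2 - 63 = -65$)
$z{\left(F,d \right)} = d F^{2}$ ($z{\left(F,d \right)} = F^{2} d = d F^{2}$)
$\left(I{\left(58 \right)} - 779\right) \left(z{\left(33,N \right)} + Y{\left(23,u \right)}\right) = \left(126 - 779\right) \left(- 65 \cdot 33^{2} + \left(- \frac{4}{7} + \frac{1}{26} \cdot 23\right)\right) = - 653 \left(\left(-65\right) 1089 + \left(- \frac{4}{7} + \frac{23}{26}\right)\right) = - 653 \left(-70785 + \frac{57}{182}\right) = \left(-653\right) \left(- \frac{12882813}{182}\right) = \frac{8412476889}{182}$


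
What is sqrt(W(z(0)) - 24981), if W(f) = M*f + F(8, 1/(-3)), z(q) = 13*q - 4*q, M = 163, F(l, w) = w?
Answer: 8*I*sqrt(3513)/3 ≈ 158.05*I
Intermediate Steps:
z(q) = 9*q
W(f) = -1/3 + 163*f (W(f) = 163*f + 1/(-3) = 163*f - 1/3 = -1/3 + 163*f)
sqrt(W(z(0)) - 24981) = sqrt((-1/3 + 163*(9*0)) - 24981) = sqrt((-1/3 + 163*0) - 24981) = sqrt((-1/3 + 0) - 24981) = sqrt(-1/3 - 24981) = sqrt(-74944/3) = 8*I*sqrt(3513)/3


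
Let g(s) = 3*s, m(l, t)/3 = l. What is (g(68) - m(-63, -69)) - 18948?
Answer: -18555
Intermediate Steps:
m(l, t) = 3*l
(g(68) - m(-63, -69)) - 18948 = (3*68 - 3*(-63)) - 18948 = (204 - 1*(-189)) - 18948 = (204 + 189) - 18948 = 393 - 18948 = -18555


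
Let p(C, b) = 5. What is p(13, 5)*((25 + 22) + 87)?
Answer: 670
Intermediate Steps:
p(13, 5)*((25 + 22) + 87) = 5*((25 + 22) + 87) = 5*(47 + 87) = 5*134 = 670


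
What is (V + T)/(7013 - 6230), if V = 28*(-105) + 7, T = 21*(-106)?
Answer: -5159/783 ≈ -6.5888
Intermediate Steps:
T = -2226
V = -2933 (V = -2940 + 7 = -2933)
(V + T)/(7013 - 6230) = (-2933 - 2226)/(7013 - 6230) = -5159/783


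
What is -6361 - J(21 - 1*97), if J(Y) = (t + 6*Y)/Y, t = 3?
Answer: -483889/76 ≈ -6367.0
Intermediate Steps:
J(Y) = (3 + 6*Y)/Y
-6361 - J(21 - 1*97) = -6361 - (6 + 3/(21 - 1*97)) = -6361 - (6 + 3/(21 - 97)) = -6361 - (6 + 3/(-76)) = -6361 - (6 + 3*(-1/76)) = -6361 - (6 - 3/76) = -6361 - 1*453/76 = -6361 - 453/76 = -483889/76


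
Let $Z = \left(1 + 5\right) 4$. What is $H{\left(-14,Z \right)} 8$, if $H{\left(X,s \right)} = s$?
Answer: $192$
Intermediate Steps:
$Z = 24$ ($Z = 6 \cdot 4 = 24$)
$H{\left(-14,Z \right)} 8 = 24 \cdot 8 = 192$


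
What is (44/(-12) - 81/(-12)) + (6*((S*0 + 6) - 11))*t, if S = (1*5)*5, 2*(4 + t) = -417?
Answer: 76537/12 ≈ 6378.1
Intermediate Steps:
t = -425/2 (t = -4 + (½)*(-417) = -4 - 417/2 = -425/2 ≈ -212.50)
S = 25 (S = 5*5 = 25)
(44/(-12) - 81/(-12)) + (6*((S*0 + 6) - 11))*t = (44/(-12) - 81/(-12)) + (6*((25*0 + 6) - 11))*(-425/2) = (44*(-1/12) - 81*(-1/12)) + (6*((0 + 6) - 11))*(-425/2) = (-11/3 + 27/4) + (6*(6 - 11))*(-425/2) = 37/12 + (6*(-5))*(-425/2) = 37/12 - 30*(-425/2) = 37/12 + 6375 = 76537/12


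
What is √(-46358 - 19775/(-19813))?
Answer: I*√18197671450827/19813 ≈ 215.31*I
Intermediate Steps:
√(-46358 - 19775/(-19813)) = √(-46358 - 19775*(-1/19813)) = √(-46358 + 19775/19813) = √(-918471279/19813) = I*√18197671450827/19813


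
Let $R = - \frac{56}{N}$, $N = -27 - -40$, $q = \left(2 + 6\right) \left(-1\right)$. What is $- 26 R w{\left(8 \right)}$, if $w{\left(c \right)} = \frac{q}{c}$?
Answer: $-112$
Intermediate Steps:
$q = -8$ ($q = 8 \left(-1\right) = -8$)
$N = 13$ ($N = -27 + 40 = 13$)
$w{\left(c \right)} = - \frac{8}{c}$
$R = - \frac{56}{13} \approx -4.3077$
$- 26 R w{\left(8 \right)} = \left(-26\right) \left(- \frac{56}{13}\right) \left(- \frac{8}{8}\right) = 112 \left(\left(-8\right) \frac{1}{8}\right) = 112 \left(-1\right) = -112$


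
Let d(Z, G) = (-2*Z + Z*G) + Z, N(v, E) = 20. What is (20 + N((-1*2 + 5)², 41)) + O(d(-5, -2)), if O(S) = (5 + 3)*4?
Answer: 72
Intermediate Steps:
d(Z, G) = -Z + G*Z (d(Z, G) = (-2*Z + G*Z) + Z = -Z + G*Z)
O(S) = 32 (O(S) = 8*4 = 32)
(20 + N((-1*2 + 5)², 41)) + O(d(-5, -2)) = (20 + 20) + 32 = 40 + 32 = 72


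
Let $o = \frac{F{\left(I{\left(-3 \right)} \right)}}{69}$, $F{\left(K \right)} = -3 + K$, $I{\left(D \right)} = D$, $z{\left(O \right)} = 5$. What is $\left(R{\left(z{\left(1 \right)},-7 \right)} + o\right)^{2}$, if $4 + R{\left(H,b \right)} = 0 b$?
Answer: $\frac{8836}{529} \approx 16.703$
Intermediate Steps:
$o = - \frac{2}{23}$ ($o = \frac{-3 - 3}{69} = \left(-6\right) \frac{1}{69} = - \frac{2}{23} \approx -0.086957$)
$R{\left(H,b \right)} = -4$ ($R{\left(H,b \right)} = -4 + 0 b = -4 + 0 = -4$)
$\left(R{\left(z{\left(1 \right)},-7 \right)} + o\right)^{2} = \left(-4 - \frac{2}{23}\right)^{2} = \left(- \frac{94}{23}\right)^{2} = \frac{8836}{529}$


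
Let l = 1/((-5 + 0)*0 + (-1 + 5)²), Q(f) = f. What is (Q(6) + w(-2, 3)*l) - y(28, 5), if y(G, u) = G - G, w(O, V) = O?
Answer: 47/8 ≈ 5.8750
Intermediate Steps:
y(G, u) = 0
l = 1/16 (l = 1/(-5*0 + 4²) = 1/(0 + 16) = 1/16 ≈ 0.062500)
(Q(6) + w(-2, 3)*l) - y(28, 5) = (6 - 2*1/16) - 1*0 = (6 - ⅛) + 0 = 47/8 + 0 = 47/8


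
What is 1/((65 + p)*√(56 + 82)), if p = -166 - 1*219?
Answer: -√138/44160 ≈ -0.00026602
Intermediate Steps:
p = -385 (p = -166 - 219 = -385)
1/((65 + p)*√(56 + 82)) = 1/((65 - 385)*√(56 + 82)) = 1/(-320*√138) = -√138/44160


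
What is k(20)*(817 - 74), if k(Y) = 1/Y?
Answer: 743/20 ≈ 37.150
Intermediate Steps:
k(20)*(817 - 74) = (817 - 74)/20 = (1/20)*743 = 743/20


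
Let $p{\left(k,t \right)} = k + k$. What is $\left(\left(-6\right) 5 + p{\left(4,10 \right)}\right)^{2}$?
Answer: $484$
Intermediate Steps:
$p{\left(k,t \right)} = 2 k$
$\left(\left(-6\right) 5 + p{\left(4,10 \right)}\right)^{2} = \left(\left(-6\right) 5 + 2 \cdot 4\right)^{2} = \left(-30 + 8\right)^{2} = \left(-22\right)^{2} = 484$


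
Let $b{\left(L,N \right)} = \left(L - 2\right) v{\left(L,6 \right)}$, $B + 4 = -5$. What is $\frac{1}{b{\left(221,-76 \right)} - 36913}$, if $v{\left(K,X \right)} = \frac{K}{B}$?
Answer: $- \frac{3}{126872} \approx -2.3646 \cdot 10^{-5}$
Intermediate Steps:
$B = -9$ ($B = -4 - 5 = -9$)
$v{\left(K,X \right)} = - \frac{K}{9}$ ($v{\left(K,X \right)} = \frac{K}{-9} = K \left(- \frac{1}{9}\right) = - \frac{K}{9}$)
$b{\left(L,N \right)} = - \frac{L \left(-2 + L\right)}{9}$ ($b{\left(L,N \right)} = \left(L - 2\right) \left(- \frac{L}{9}\right) = \left(-2 + L\right) \left(- \frac{L}{9}\right) = - \frac{L \left(-2 + L\right)}{9}$)
$\frac{1}{b{\left(221,-76 \right)} - 36913} = \frac{1}{\frac{1}{9} \cdot 221 \left(2 - 221\right) - 36913} = \frac{1}{\frac{1}{9} \cdot 221 \left(-219\right) - 36913} = \frac{1}{- \frac{16133}{3} - 36913} = \frac{1}{- \frac{126872}{3}} = - \frac{3}{126872}$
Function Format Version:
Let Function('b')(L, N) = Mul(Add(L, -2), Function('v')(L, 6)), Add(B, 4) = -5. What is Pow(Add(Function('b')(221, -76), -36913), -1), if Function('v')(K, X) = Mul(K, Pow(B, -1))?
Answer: Rational(-3, 126872) ≈ -2.3646e-5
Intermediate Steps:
B = -9 (B = Add(-4, -5) = -9)
Function('v')(K, X) = Mul(Rational(-1, 9), K) (Function('v')(K, X) = Mul(K, Pow(-9, -1)) = Mul(K, Rational(-1, 9)) = Mul(Rational(-1, 9), K))
Function('b')(L, N) = Mul(Rational(-1, 9), L, Add(-2, L)) (Function('b')(L, N) = Mul(Add(L, -2), Mul(Rational(-1, 9), L)) = Mul(Add(-2, L), Mul(Rational(-1, 9), L)) = Mul(Rational(-1, 9), L, Add(-2, L)))
Pow(Add(Function('b')(221, -76), -36913), -1) = Pow(Add(Mul(Rational(1, 9), 221, Add(2, Mul(-1, 221))), -36913), -1) = Pow(Add(Mul(Rational(1, 9), 221, Add(2, -221)), -36913), -1) = Pow(Add(Mul(Rational(1, 9), 221, -219), -36913), -1) = Pow(Add(Rational(-16133, 3), -36913), -1) = Pow(Rational(-126872, 3), -1) = Rational(-3, 126872)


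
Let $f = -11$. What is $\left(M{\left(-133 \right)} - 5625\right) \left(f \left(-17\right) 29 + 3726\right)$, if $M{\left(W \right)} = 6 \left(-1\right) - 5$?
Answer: $-51563764$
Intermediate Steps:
$M{\left(W \right)} = -11$ ($M{\left(W \right)} = -6 - 5 = -11$)
$\left(M{\left(-133 \right)} - 5625\right) \left(f \left(-17\right) 29 + 3726\right) = \left(-11 - 5625\right) \left(\left(-11\right) \left(-17\right) 29 + 3726\right) = - 5636 \left(187 \cdot 29 + 3726\right) = - 5636 \left(5423 + 3726\right) = \left(-5636\right) 9149 = -51563764$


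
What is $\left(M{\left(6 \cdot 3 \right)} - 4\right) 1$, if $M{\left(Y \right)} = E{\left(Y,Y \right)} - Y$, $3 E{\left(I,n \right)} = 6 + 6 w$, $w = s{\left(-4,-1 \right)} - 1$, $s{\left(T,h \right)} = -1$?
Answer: $-24$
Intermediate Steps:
$w = -2$ ($w = -1 - 1 = -2$)
$E{\left(I,n \right)} = -2$ ($E{\left(I,n \right)} = \frac{6 + 6 \left(-2\right)}{3} = \frac{6 - 12}{3} = \frac{1}{3} \left(-6\right) = -2$)
$M{\left(Y \right)} = -2 - Y$
$\left(M{\left(6 \cdot 3 \right)} - 4\right) 1 = \left(\left(-2 - 6 \cdot 3\right) - 4\right) 1 = \left(\left(-2 - 18\right) - 4\right) 1 = \left(-20 - 4\right) 1 = \left(-24\right) 1 = -24$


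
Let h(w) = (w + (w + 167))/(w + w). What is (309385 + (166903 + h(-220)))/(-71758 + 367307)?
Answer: 209566993/130041560 ≈ 1.6115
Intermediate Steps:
h(w) = (167 + 2*w)/(2*w) (h(w) = (w + (167 + w))/((2*w)) = (167 + 2*w)*(1/(2*w)) = (167 + 2*w)/(2*w))
(309385 + (166903 + h(-220)))/(-71758 + 367307) = (309385 + (166903 + (167/2 - 220)/(-220)))/(-71758 + 367307) = (309385 + (166903 - 1/220*(-273/2)))/295549 = (309385 + (166903 + 273/440))*(1/295549) = (309385 + 73437593/440)*(1/295549) = (209566993/440)*(1/295549) = 209566993/130041560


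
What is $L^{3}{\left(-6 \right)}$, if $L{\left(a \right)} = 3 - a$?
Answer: $729$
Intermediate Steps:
$L^{3}{\left(-6 \right)} = \left(3 - -6\right)^{3} = \left(3 + 6\right)^{3} = 9^{3} = 729$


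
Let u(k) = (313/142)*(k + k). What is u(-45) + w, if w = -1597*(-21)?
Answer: 2367042/71 ≈ 33339.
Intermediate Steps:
u(k) = 313*k/71 (u(k) = (313*(1/142))*(2*k) = 313*(2*k)/142 = 313*k/71)
w = 33537
u(-45) + w = (313/71)*(-45) + 33537 = -14085/71 + 33537 = 2367042/71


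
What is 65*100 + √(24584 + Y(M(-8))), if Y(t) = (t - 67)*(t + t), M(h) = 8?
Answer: 6500 + 2*√5910 ≈ 6653.8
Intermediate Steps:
Y(t) = 2*t*(-67 + t) (Y(t) = (-67 + t)*(2*t) = 2*t*(-67 + t))
65*100 + √(24584 + Y(M(-8))) = 65*100 + √(24584 + 2*8*(-67 + 8)) = 6500 + √(24584 + 2*8*(-59)) = 6500 + √(24584 - 944) = 6500 + √23640 = 6500 + 2*√5910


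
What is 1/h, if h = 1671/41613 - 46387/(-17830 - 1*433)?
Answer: 253326073/653606568 ≈ 0.38758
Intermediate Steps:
h = 653606568/253326073 (h = 1671*(1/41613) - 46387/(-17830 - 433) = 557/13871 - 46387/(-18263) = 557/13871 - 46387*(-1/18263) = 557/13871 + 46387/18263 = 653606568/253326073 ≈ 2.5801)
1/h = 1/(653606568/253326073) = 253326073/653606568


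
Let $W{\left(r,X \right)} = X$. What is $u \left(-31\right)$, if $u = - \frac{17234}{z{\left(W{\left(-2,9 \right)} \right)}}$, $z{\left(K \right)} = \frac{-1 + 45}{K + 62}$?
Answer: $\frac{18966017}{22} \approx 8.6209 \cdot 10^{5}$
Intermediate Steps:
$z{\left(K \right)} = \frac{44}{62 + K}$
$u = - \frac{611807}{22}$ ($u = - \frac{17234}{44 \frac{1}{62 + 9}} = - \frac{17234}{44 \cdot \frac{1}{71}} = - \frac{17234}{\frac{44}{71}} = \left(-17234\right) \frac{71}{44} = - \frac{611807}{22} \approx -27809.0$)
$u \left(-31\right) = \left(- \frac{611807}{22}\right) \left(-31\right) = \frac{18966017}{22}$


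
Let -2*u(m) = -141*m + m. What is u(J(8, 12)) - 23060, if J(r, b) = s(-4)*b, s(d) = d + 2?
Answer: -24740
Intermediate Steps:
s(d) = 2 + d
J(r, b) = -2*b (J(r, b) = (2 - 4)*b = -2*b)
u(m) = 70*m (u(m) = -(-141*m + m)/2 = -(-70)*m = 70*m)
u(J(8, 12)) - 23060 = 70*(-2*12) - 23060 = 70*(-24) - 23060 = -1680 - 23060 = -24740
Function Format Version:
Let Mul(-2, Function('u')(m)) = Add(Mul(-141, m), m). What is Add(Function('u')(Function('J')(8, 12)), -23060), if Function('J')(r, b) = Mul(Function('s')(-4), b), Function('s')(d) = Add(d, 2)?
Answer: -24740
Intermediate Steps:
Function('s')(d) = Add(2, d)
Function('J')(r, b) = Mul(-2, b) (Function('J')(r, b) = Mul(Add(2, -4), b) = Mul(-2, b))
Function('u')(m) = Mul(70, m) (Function('u')(m) = Mul(Rational(-1, 2), Add(Mul(-141, m), m)) = Mul(Rational(-1, 2), Mul(-140, m)) = Mul(70, m))
Add(Function('u')(Function('J')(8, 12)), -23060) = Add(Mul(70, Mul(-2, 12)), -23060) = Add(Mul(70, -24), -23060) = Add(-1680, -23060) = -24740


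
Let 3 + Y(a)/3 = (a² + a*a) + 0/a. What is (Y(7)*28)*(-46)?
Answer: -367080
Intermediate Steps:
Y(a) = -9 + 6*a² (Y(a) = -9 + 3*((a² + a*a) + 0/a) = -9 + 3*((a² + a²) + 0) = -9 + 3*(2*a² + 0) = -9 + 3*(2*a²) = -9 + 6*a²)
(Y(7)*28)*(-46) = ((-9 + 6*7²)*28)*(-46) = ((-9 + 6*49)*28)*(-46) = ((-9 + 294)*28)*(-46) = (285*28)*(-46) = 7980*(-46) = -367080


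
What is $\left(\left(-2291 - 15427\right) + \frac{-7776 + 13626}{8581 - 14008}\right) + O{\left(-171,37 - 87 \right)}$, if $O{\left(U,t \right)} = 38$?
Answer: $- \frac{10661690}{603} \approx -17681.0$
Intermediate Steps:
$\left(\left(-2291 - 15427\right) + \frac{-7776 + 13626}{8581 - 14008}\right) + O{\left(-171,37 - 87 \right)} = \left(\left(-2291 - 15427\right) + \frac{-7776 + 13626}{8581 - 14008}\right) + 38 = \left(\left(-2291 - 15427\right) + \frac{5850}{-5427}\right) + 38 = \left(-17718 + 5850 \left(- \frac{1}{5427}\right)\right) + 38 = \left(-17718 - \frac{650}{603}\right) + 38 = - \frac{10684604}{603} + 38 = - \frac{10661690}{603}$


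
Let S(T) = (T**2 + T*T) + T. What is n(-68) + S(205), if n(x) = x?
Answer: 84187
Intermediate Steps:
S(T) = T + 2*T**2 (S(T) = (T**2 + T**2) + T = 2*T**2 + T = T + 2*T**2)
n(-68) + S(205) = -68 + 205*(1 + 2*205) = -68 + 205*(1 + 410) = -68 + 205*411 = -68 + 84255 = 84187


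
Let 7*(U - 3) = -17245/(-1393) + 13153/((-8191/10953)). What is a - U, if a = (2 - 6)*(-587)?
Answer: 387837209287/79870441 ≈ 4855.8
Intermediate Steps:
a = 2348 (a = -4*(-587) = 2348)
U = -200301413819/79870441 (U = 3 + (-17245/(-1393) + 13153/((-8191/10953)))/7 = 3 + (-17245*(-1/1393) + 13153/((-8191*1/10953)))/7 = 3 + (17245/1393 + 13153/(-8191/10953))/7 = 3 + (17245/1393 + 13153*(-10953/8191))/7 = 3 + (17245/1393 - 144064809/8191)/7 = 3 + (⅐)*(-200541025142/11410063) = 3 - 200541025142/79870441 = -200301413819/79870441 ≈ -2507.8)
a - U = 2348 - 1*(-200301413819/79870441) = 2348 + 200301413819/79870441 = 387837209287/79870441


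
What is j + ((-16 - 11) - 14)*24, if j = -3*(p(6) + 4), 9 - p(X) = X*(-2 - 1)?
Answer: -1077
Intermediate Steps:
p(X) = 9 + 3*X (p(X) = 9 - X*(-2 - 1) = 9 - X*(-3) = 9 - (-3)*X = 9 + 3*X)
j = -93 (j = -3*((9 + 3*6) + 4) = -3*((9 + 18) + 4) = -3*(27 + 4) = -3*31 = -93)
j + ((-16 - 11) - 14)*24 = -93 + ((-16 - 11) - 14)*24 = -93 + (-27 - 14)*24 = -93 - 41*24 = -93 - 984 = -1077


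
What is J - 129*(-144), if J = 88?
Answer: 18664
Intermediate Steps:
J - 129*(-144) = 88 - 129*(-144) = 88 + 18576 = 18664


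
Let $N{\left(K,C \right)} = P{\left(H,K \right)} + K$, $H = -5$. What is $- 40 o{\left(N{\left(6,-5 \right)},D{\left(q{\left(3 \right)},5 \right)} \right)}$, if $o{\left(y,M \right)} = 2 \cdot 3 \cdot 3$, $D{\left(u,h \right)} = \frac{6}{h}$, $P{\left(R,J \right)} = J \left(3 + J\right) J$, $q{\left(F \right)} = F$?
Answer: $-720$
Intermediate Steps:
$P{\left(R,J \right)} = J^{2} \left(3 + J\right)$ ($P{\left(R,J \right)} = J J \left(3 + J\right) = J^{2} \left(3 + J\right)$)
$N{\left(K,C \right)} = K + K^{2} \left(3 + K\right)$ ($N{\left(K,C \right)} = K^{2} \left(3 + K\right) + K = K + K^{2} \left(3 + K\right)$)
$o{\left(y,M \right)} = 18$ ($o{\left(y,M \right)} = 6 \cdot 3 = 18$)
$- 40 o{\left(N{\left(6,-5 \right)},D{\left(q{\left(3 \right)},5 \right)} \right)} = \left(-40\right) 18 = -720$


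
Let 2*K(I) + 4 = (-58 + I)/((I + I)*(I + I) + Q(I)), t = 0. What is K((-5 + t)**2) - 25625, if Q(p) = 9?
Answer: -128596319/5018 ≈ -25627.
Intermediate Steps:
K(I) = -2 + (-58 + I)/(2*(9 + 4*I**2)) (K(I) = -2 + ((-58 + I)/((I + I)*(I + I) + 9))/2 = -2 + ((-58 + I)/((2*I)*(2*I) + 9))/2 = -2 + ((-58 + I)/(4*I**2 + 9))/2 = -2 + ((-58 + I)/(9 + 4*I**2))/2 = -2 + (-58 + I)/(2*(9 + 4*I**2)))
K((-5 + t)**2) - 25625 = (-94 + (-5 + 0)**2 - 16*(-5 + 0)**4)/(2*(9 + 4*((-5 + 0)**2)**2)) - 25625 = (-94 + (-5)**2 - 16*((-5)**2)**2)/(2*(9 + 4*((-5)**2)**2)) - 25625 = (-94 + 25 - 16*25**2)/(2*(9 + 4*25**2)) - 25625 = (-94 + 25 - 16*625)/(2*(9 + 4*625)) - 25625 = (-94 + 25 - 10000)/(2*(9 + 2500)) - 25625 = (1/2)*(-10069)/2509 - 25625 = (1/2)*(1/2509)*(-10069) - 25625 = -10069/5018 - 25625 = -128596319/5018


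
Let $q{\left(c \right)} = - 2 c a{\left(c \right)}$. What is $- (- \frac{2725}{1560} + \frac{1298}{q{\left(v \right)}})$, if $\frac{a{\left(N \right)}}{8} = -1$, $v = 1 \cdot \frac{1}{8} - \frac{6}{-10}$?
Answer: $- \frac{996635}{9048} \approx -110.15$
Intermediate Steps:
$v = \frac{29}{40}$ ($v = 1 \cdot \frac{1}{8} - - \frac{3}{5} = \frac{1}{8} + \frac{3}{5} = \frac{29}{40} \approx 0.725$)
$a{\left(N \right)} = -8$ ($a{\left(N \right)} = 8 \left(-1\right) = -8$)
$q{\left(c \right)} = 16 c$ ($q{\left(c \right)} = - 2 c \left(-8\right) = 16 c$)
$- (- \frac{2725}{1560} + \frac{1298}{q{\left(v \right)}}) = - (- \frac{2725}{1560} + \frac{1298}{16 \cdot \frac{29}{40}}) = - (\left(-2725\right) \frac{1}{1560} + \frac{1298}{\frac{58}{5}}) = - (- \frac{545}{312} + 1298 \cdot \frac{5}{58}) = - (- \frac{545}{312} + \frac{3245}{29}) = \left(-1\right) \frac{996635}{9048} = - \frac{996635}{9048}$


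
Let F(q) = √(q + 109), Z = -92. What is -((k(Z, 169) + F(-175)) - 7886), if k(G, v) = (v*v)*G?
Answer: 2635498 - I*√66 ≈ 2.6355e+6 - 8.124*I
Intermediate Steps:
F(q) = √(109 + q)
k(G, v) = G*v² (k(G, v) = v²*G = G*v²)
-((k(Z, 169) + F(-175)) - 7886) = -((-92*169² + √(109 - 175)) - 7886) = -((-92*28561 + √(-66)) - 7886) = -((-2627612 + I*√66) - 7886) = -(-2635498 + I*√66) = 2635498 - I*√66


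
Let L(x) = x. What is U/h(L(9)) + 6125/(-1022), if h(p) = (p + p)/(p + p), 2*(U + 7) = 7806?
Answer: 567941/146 ≈ 3890.0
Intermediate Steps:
U = 3896 (U = -7 + (½)*7806 = -7 + 3903 = 3896)
h(p) = 1 (h(p) = (2*p)/((2*p)) = (2*p)*(1/(2*p)) = 1)
U/h(L(9)) + 6125/(-1022) = 3896/1 + 6125/(-1022) = 3896*1 + 6125*(-1/1022) = 3896 - 875/146 = 567941/146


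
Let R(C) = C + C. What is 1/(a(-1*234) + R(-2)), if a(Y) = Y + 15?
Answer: -1/223 ≈ -0.0044843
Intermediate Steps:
R(C) = 2*C
a(Y) = 15 + Y
1/(a(-1*234) + R(-2)) = 1/((15 - 1*234) + 2*(-2)) = 1/((15 - 234) - 4) = 1/(-219 - 4) = 1/(-223) = -1/223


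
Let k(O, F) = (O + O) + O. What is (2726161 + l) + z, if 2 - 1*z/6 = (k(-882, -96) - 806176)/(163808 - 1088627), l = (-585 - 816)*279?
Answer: 102843781374/44039 ≈ 2.3353e+6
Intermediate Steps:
k(O, F) = 3*O (k(O, F) = 2*O + O = 3*O)
l = -390879 (l = -1401*279 = -390879)
z = 297376/44039 (z = 12 - 6*(3*(-882) - 806176)/(163808 - 1088627) = 12 - 6*(-2646 - 806176)/(-924819) = 12 - (-4852932)*(-1)/924819 = 12 - 6*115546/132117 = 12 - 231092/44039 = 297376/44039 ≈ 6.7526)
(2726161 + l) + z = (2726161 - 390879) + 297376/44039 = 2335282 + 297376/44039 = 102843781374/44039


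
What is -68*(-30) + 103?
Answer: 2143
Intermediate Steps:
-68*(-30) + 103 = 2040 + 103 = 2143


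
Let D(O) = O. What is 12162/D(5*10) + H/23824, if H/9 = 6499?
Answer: 146336019/595600 ≈ 245.70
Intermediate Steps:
H = 58491 (H = 9*6499 = 58491)
12162/D(5*10) + H/23824 = 12162/((5*10)) + 58491/23824 = 12162/50 + 58491*(1/23824) = 12162*(1/50) + 58491/23824 = 6081/25 + 58491/23824 = 146336019/595600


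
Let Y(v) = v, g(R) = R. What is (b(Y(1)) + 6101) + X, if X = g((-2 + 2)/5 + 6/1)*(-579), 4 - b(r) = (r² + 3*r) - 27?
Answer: 2654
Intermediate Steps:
b(r) = 31 - r² - 3*r (b(r) = 4 - ((r² + 3*r) - 27) = 4 - (-27 + r² + 3*r) = 4 + (27 - r² - 3*r) = 31 - r² - 3*r)
X = -3474 (X = ((-2 + 2)/5 + 6/1)*(-579) = (0*(⅕) + 6*1)*(-579) = (0 + 6)*(-579) = 6*(-579) = -3474)
(b(Y(1)) + 6101) + X = ((31 - 1*1² - 3*1) + 6101) - 3474 = ((31 - 1*1 - 3) + 6101) - 3474 = ((31 - 1 - 3) + 6101) - 3474 = (27 + 6101) - 3474 = 6128 - 3474 = 2654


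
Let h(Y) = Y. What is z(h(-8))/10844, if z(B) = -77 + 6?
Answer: -71/10844 ≈ -0.0065474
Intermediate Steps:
z(B) = -71
z(h(-8))/10844 = -71/10844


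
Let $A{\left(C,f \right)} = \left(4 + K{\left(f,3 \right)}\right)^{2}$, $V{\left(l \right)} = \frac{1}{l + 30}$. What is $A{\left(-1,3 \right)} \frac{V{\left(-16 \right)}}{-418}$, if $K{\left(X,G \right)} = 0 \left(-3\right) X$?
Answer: $- \frac{4}{1463} \approx -0.0027341$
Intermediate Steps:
$V{\left(l \right)} = \frac{1}{30 + l}$
$K{\left(X,G \right)} = 0$ ($K{\left(X,G \right)} = 0 X = 0$)
$A{\left(C,f \right)} = 16$ ($A{\left(C,f \right)} = \left(4 + 0\right)^{2} = 4^{2} = 16$)
$A{\left(-1,3 \right)} \frac{V{\left(-16 \right)}}{-418} = 16 \frac{1}{\left(30 - 16\right) \left(-418\right)} = 16 \cdot \frac{1}{14} \left(- \frac{1}{418}\right) = 16 \left(- \frac{1}{5852}\right) = - \frac{4}{1463}$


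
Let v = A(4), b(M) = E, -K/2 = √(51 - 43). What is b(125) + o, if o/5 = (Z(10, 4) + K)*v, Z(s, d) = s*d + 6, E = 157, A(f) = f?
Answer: 1077 - 80*√2 ≈ 963.86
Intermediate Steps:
Z(s, d) = 6 + d*s (Z(s, d) = d*s + 6 = 6 + d*s)
K = -4*√2 (K = -2*√(51 - 43) = -4*√2 ≈ -5.6569)
b(M) = 157
v = 4
o = 920 - 80*√2 (o = 5*(((6 + 4*10) - 4*√2)*4) = 5*(((6 + 40) - 4*√2)*4) = 5*((46 - 4*√2)*4) = 5*(184 - 16*√2) = 920 - 80*√2 ≈ 806.86)
b(125) + o = 157 + (920 - 80*√2) = 1077 - 80*√2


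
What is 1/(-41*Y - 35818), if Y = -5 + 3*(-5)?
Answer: -1/34998 ≈ -2.8573e-5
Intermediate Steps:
Y = -20 (Y = -5 - 15 = -20)
1/(-41*Y - 35818) = 1/(-41*(-20) - 35818) = 1/(820 - 35818) = 1/(-34998) = -1/34998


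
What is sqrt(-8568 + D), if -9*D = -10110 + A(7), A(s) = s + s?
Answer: 2*I*sqrt(16754)/3 ≈ 86.292*I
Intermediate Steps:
A(s) = 2*s
D = 10096/9 (D = -(-10110 + 2*7)/9 = -(-10110 + 14)/9 = -1/9*(-10096) = 10096/9 ≈ 1121.8)
sqrt(-8568 + D) = sqrt(-8568 + 10096/9) = sqrt(-67016/9) = 2*I*sqrt(16754)/3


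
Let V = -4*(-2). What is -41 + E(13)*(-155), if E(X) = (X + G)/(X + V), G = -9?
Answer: -1481/21 ≈ -70.524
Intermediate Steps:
V = 8
E(X) = (-9 + X)/(8 + X) (E(X) = (X - 9)/(X + 8) = (-9 + X)/(8 + X))
-41 + E(13)*(-155) = -41 + ((-9 + 13)/(8 + 13))*(-155) = -41 + (4/21)*(-155) = -41 - 620/21 = -1481/21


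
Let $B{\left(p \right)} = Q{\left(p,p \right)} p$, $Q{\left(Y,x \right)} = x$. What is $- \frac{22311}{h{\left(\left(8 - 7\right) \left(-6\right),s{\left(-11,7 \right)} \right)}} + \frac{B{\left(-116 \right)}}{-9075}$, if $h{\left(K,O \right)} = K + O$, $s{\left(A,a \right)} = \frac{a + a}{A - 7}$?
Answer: $\frac{1821430109}{553575} \approx 3290.3$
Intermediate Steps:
$B{\left(p \right)} = p^{2}$ ($B{\left(p \right)} = p p = p^{2}$)
$s{\left(A,a \right)} = \frac{2 a}{-7 + A}$
$- \frac{22311}{h{\left(\left(8 - 7\right) \left(-6\right),s{\left(-11,7 \right)} \right)}} + \frac{B{\left(-116 \right)}}{-9075} = - \frac{22311}{\left(8 - 7\right) \left(-6\right) + 2 \cdot 7 \frac{1}{-7 - 11}} + \frac{\left(-116\right)^{2}}{-9075} = - \frac{22311}{1 \left(-6\right) + 2 \cdot 7 \frac{1}{-18}} + 13456 \left(- \frac{1}{9075}\right) = - \frac{22311}{-6 + 2 \cdot 7 \left(- \frac{1}{18}\right)} - \frac{13456}{9075} = - \frac{22311}{-6 - \frac{7}{9}} - \frac{13456}{9075} = - \frac{22311}{- \frac{61}{9}} - \frac{13456}{9075} = \left(-22311\right) \left(- \frac{9}{61}\right) - \frac{13456}{9075} = \frac{200799}{61} - \frac{13456}{9075} = \frac{1821430109}{553575}$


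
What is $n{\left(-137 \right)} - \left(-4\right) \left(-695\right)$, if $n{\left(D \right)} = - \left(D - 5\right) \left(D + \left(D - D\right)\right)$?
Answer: $-22234$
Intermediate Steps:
$n{\left(D \right)} = - D \left(-5 + D\right)$ ($n{\left(D \right)} = - \left(-5 + D\right) \left(D + 0\right) = - \left(-5 + D\right) D = - D \left(-5 + D\right)$)
$n{\left(-137 \right)} - \left(-4\right) \left(-695\right) = - 137 \left(5 - -137\right) - \left(-4\right) \left(-695\right) = - 137 \left(5 + 137\right) - 2780 = \left(-137\right) 142 - 2780 = -19454 - 2780 = -22234$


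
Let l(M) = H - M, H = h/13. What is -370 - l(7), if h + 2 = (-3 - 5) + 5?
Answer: -4714/13 ≈ -362.62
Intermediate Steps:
h = -5 (h = -2 + ((-3 - 5) + 5) = -2 + (-8 + 5) = -2 - 3 = -5)
H = -5/13 ≈ -0.38462
l(M) = -5/13 - M
-370 - l(7) = -370 - (-5/13 - 1*7) = -370 - (-5/13 - 7) = -370 - 1*(-96/13) = -370 + 96/13 = -4714/13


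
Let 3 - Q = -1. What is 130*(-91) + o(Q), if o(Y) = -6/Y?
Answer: -23663/2 ≈ -11832.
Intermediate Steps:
Q = 4 (Q = 3 - 1*(-1) = 3 + 1 = 4)
130*(-91) + o(Q) = 130*(-91) - 6/4 = -11830 - 6*¼ = -11830 - 3/2 = -23663/2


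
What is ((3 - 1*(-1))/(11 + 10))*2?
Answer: 8/21 ≈ 0.38095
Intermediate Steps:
((3 - 1*(-1))/(11 + 10))*2 = ((3 + 1)/21)*2 = ((1/21)*4)*2 = (4/21)*2 = 8/21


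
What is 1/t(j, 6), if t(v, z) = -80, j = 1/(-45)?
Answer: -1/80 ≈ -0.012500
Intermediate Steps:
j = -1/45 ≈ -0.022222
1/t(j, 6) = 1/(-80) = -1/80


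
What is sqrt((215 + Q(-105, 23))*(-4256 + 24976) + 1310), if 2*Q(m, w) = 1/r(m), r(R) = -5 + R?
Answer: sqrt(539177914)/11 ≈ 2110.9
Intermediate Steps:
Q(m, w) = 1/(2*(-5 + m))
sqrt((215 + Q(-105, 23))*(-4256 + 24976) + 1310) = sqrt((215 + 1/(2*(-5 - 105)))*(-4256 + 24976) + 1310) = sqrt((215 + (1/2)/(-110))*20720 + 1310) = sqrt((215 + (1/2)*(-1/110))*20720 + 1310) = sqrt((215 - 1/220)*20720 + 1310) = sqrt((47299/220)*20720 + 1310) = sqrt(49001764/11 + 1310) = sqrt(49016174/11) = sqrt(539177914)/11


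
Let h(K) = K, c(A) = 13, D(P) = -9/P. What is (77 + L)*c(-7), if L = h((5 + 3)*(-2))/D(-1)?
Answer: 8801/9 ≈ 977.89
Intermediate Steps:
L = -16/9 (L = ((5 + 3)*(-2))/((-9/(-1))) = (8*(-2))/((-9*(-1))) = -16/9 ≈ -1.7778)
(77 + L)*c(-7) = (77 - 16/9)*13 = (677/9)*13 = 8801/9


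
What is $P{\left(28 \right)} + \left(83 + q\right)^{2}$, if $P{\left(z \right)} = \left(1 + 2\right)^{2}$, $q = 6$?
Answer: $7930$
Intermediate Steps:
$P{\left(z \right)} = 9$ ($P{\left(z \right)} = 3^{2} = 9$)
$P{\left(28 \right)} + \left(83 + q\right)^{2} = 9 + \left(83 + 6\right)^{2} = 9 + 89^{2} = 9 + 7921 = 7930$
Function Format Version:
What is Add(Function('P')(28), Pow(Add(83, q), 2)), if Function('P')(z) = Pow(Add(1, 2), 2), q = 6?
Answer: 7930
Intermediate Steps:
Function('P')(z) = 9 (Function('P')(z) = Pow(3, 2) = 9)
Add(Function('P')(28), Pow(Add(83, q), 2)) = Add(9, Pow(Add(83, 6), 2)) = Add(9, Pow(89, 2)) = Add(9, 7921) = 7930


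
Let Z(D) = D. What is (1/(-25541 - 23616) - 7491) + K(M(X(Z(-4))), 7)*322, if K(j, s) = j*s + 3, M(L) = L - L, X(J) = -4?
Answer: -320749426/49157 ≈ -6525.0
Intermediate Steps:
M(L) = 0
K(j, s) = 3 + j*s
(1/(-25541 - 23616) - 7491) + K(M(X(Z(-4))), 7)*322 = (1/(-25541 - 23616) - 7491) + (3 + 0*7)*322 = (1/(-49157) - 7491) + (3 + 0)*322 = (-1/49157 - 7491) + 3*322 = -368235088/49157 + 966 = -320749426/49157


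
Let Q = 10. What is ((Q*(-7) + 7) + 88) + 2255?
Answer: 2280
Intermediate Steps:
((Q*(-7) + 7) + 88) + 2255 = ((10*(-7) + 7) + 88) + 2255 = ((-70 + 7) + 88) + 2255 = (-63 + 88) + 2255 = 25 + 2255 = 2280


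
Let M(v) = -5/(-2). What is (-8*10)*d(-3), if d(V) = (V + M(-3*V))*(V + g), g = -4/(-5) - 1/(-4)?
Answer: -78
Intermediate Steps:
M(v) = 5/2 (M(v) = -5*(-½) = 5/2)
g = 21/20 (g = -4*(-⅕) - 1*(-¼) = ⅘ + ¼ = 21/20 ≈ 1.0500)
d(V) = (5/2 + V)*(21/20 + V) (d(V) = (V + 5/2)*(V + 21/20) = (5/2 + V)*(21/20 + V))
(-8*10)*d(-3) = (-8*10)*(21/8 + (-3)² + (71/20)*(-3)) = -80*(21/8 + 9 - 213/20) = -80*39/40 = -78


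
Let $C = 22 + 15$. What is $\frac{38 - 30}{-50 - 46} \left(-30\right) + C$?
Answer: $\frac{79}{2} \approx 39.5$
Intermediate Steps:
$C = 37$
$\frac{38 - 30}{-50 - 46} \left(-30\right) + C = \frac{38 - 30}{-50 - 46} \left(-30\right) + 37 = \frac{8}{-96} \left(-30\right) + 37 = 8 \left(- \frac{1}{96}\right) \left(-30\right) + 37 = \left(- \frac{1}{12}\right) \left(-30\right) + 37 = \frac{5}{2} + 37 = \frac{79}{2}$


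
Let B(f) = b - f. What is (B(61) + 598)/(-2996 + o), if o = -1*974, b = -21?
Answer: -258/1985 ≈ -0.12997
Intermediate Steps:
o = -974
B(f) = -21 - f
(B(61) + 598)/(-2996 + o) = ((-21 - 1*61) + 598)/(-2996 - 974) = ((-21 - 61) + 598)/(-3970) = (-82 + 598)*(-1/3970) = 516*(-1/3970) = -258/1985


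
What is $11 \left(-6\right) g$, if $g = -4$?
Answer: $264$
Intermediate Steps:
$11 \left(-6\right) g = 11 \left(-6\right) \left(-4\right) = \left(-66\right) \left(-4\right) = 264$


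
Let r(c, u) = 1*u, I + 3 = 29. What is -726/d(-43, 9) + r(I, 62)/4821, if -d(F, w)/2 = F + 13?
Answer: -582721/48210 ≈ -12.087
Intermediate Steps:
I = 26 (I = -3 + 29 = 26)
r(c, u) = u
d(F, w) = -26 - 2*F (d(F, w) = -2*(F + 13) = -2*(13 + F) = -26 - 2*F)
-726/d(-43, 9) + r(I, 62)/4821 = -726/(-26 - 2*(-43)) + 62/4821 = -726/(-26 + 86) + 62*(1/4821) = -726/60 + 62/4821 = -726*1/60 + 62/4821 = -121/10 + 62/4821 = -582721/48210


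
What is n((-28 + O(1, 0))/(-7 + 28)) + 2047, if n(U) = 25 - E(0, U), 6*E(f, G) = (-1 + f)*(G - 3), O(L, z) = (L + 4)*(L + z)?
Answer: 130493/63 ≈ 2071.3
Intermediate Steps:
O(L, z) = (4 + L)*(L + z)
E(f, G) = (-1 + f)*(-3 + G)/6 (E(f, G) = ((-1 + f)*(G - 3))/6 = ((-1 + f)*(-3 + G))/6 = (-1 + f)*(-3 + G)/6)
n(U) = 49/2 + U/6 (n(U) = 25 - (1/2 - 1/2*0 - U/6 + (1/6)*U*0) = 25 - (1/2 + 0 - U/6 + 0) = 25 - (1/2 - U/6) = 25 + (-1/2 + U/6) = 49/2 + U/6)
n((-28 + O(1, 0))/(-7 + 28)) + 2047 = (49/2 + ((-28 + (1**2 + 4*1 + 4*0 + 1*0))/(-7 + 28))/6) + 2047 = (49/2 + ((-28 + (1 + 4 + 0 + 0))/21)/6) + 2047 = (49/2 + ((-28 + 5)*(1/21))/6) + 2047 = (49/2 + (-23*1/21)/6) + 2047 = (49/2 + (1/6)*(-23/21)) + 2047 = (49/2 - 23/126) + 2047 = 1532/63 + 2047 = 130493/63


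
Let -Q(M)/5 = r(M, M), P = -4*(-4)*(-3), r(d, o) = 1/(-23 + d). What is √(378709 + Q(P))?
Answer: 2*√477268106/71 ≈ 615.39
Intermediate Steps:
P = -48 (P = 16*(-3) = -48)
Q(M) = -5/(-23 + M)
√(378709 + Q(P)) = √(378709 - 5/(-23 - 48)) = √(378709 - 5/(-71)) = √(378709 - 5*(-1/71)) = √(378709 + 5/71) = √(26888344/71) = 2*√477268106/71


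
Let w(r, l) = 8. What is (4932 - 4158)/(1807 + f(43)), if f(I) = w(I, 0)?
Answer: 258/605 ≈ 0.42645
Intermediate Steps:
f(I) = 8
(4932 - 4158)/(1807 + f(43)) = (4932 - 4158)/(1807 + 8) = 774/1815 = 774*(1/1815) = 258/605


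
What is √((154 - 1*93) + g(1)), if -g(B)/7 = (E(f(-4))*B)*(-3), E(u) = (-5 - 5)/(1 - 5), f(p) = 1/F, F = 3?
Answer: √454/2 ≈ 10.654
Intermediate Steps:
f(p) = ⅓ (f(p) = 1/3 = ⅓)
E(u) = 5/2 (E(u) = -10/(-4) = -10*(-¼) = 5/2)
g(B) = 105*B/2 (g(B) = -7*5*B/2*(-3) = -(-105)*B/2 = 105*B/2)
√((154 - 1*93) + g(1)) = √((154 - 1*93) + (105/2)*1) = √((154 - 93) + 105/2) = √(61 + 105/2) = √(227/2) = √454/2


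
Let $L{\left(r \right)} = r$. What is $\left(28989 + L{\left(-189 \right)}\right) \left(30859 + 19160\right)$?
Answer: $1440547200$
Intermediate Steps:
$\left(28989 + L{\left(-189 \right)}\right) \left(30859 + 19160\right) = \left(28989 - 189\right) \left(30859 + 19160\right) = 28800 \cdot 50019 = 1440547200$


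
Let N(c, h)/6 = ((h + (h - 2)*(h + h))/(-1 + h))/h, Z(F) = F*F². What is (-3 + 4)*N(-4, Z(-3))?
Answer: 171/14 ≈ 12.214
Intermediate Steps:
Z(F) = F³
N(c, h) = 6*(h + 2*h*(-2 + h))/(h*(-1 + h)) (N(c, h) = 6*(((h + (h - 2)*(h + h))/(-1 + h))/h) = 6*(((h + (-2 + h)*(2*h))/(-1 + h))/h) = 6*(((h + 2*h*(-2 + h))/(-1 + h))/h) = 6*((h + 2*h*(-2 + h))/(h*(-1 + h))) = 6*(h + 2*h*(-2 + h))/(h*(-1 + h)))
(-3 + 4)*N(-4, Z(-3)) = (-3 + 4)*(6*(-3 + 2*(-3)³)/(-1 + (-3)³)) = 1*(6*(-3 + 2*(-27))/(-1 - 27)) = 1*(6*(-3 - 54)/(-28)) = 1*(6*(-1/28)*(-57)) = 1*(171/14) = 171/14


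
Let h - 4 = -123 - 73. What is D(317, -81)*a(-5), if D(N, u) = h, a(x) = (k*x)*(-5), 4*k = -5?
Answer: 6000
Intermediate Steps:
k = -5/4 (k = (¼)*(-5) = -5/4 ≈ -1.2500)
h = -192 (h = 4 + (-123 - 73) = 4 - 196 = -192)
a(x) = 25*x/4 (a(x) = -5*x/4*(-5) = 25*x/4)
D(N, u) = -192
D(317, -81)*a(-5) = -1200*(-5) = -192*(-125/4) = 6000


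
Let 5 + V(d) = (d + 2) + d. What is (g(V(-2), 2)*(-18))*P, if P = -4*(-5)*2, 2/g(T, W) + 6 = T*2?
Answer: 72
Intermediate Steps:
V(d) = -3 + 2*d (V(d) = -5 + ((d + 2) + d) = -5 + ((2 + d) + d) = -5 + (2 + 2*d) = -3 + 2*d)
g(T, W) = 2/(-6 + 2*T) (g(T, W) = 2/(-6 + T*2) = 2/(-6 + 2*T))
P = 40 (P = 20*2 = 40)
(g(V(-2), 2)*(-18))*P = (-18/(-3 + (-3 + 2*(-2))))*40 = (-18/(-3 + (-3 - 4)))*40 = (-18/(-3 - 7))*40 = (-18/(-10))*40 = -1/10*(-18)*40 = (9/5)*40 = 72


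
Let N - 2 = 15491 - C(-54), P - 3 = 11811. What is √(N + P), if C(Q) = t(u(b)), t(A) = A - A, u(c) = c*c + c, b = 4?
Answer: √27307 ≈ 165.25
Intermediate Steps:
P = 11814 (P = 3 + 11811 = 11814)
u(c) = c + c² (u(c) = c² + c = c + c²)
t(A) = 0
C(Q) = 0
N = 15493 (N = 2 + (15491 - 1*0) = 2 + (15491 + 0) = 2 + 15491 = 15493)
√(N + P) = √(15493 + 11814) = √27307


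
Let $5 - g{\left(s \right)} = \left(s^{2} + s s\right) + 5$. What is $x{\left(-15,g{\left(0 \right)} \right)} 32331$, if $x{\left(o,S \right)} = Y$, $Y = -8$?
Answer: $-258648$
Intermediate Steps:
$g{\left(s \right)} = - 2 s^{2}$ ($g{\left(s \right)} = 5 - \left(\left(s^{2} + s s\right) + 5\right) = 5 - \left(\left(s^{2} + s^{2}\right) + 5\right) = 5 - \left(2 s^{2} + 5\right) = 5 - \left(5 + 2 s^{2}\right) = - 2 s^{2}$)
$x{\left(o,S \right)} = -8$
$x{\left(-15,g{\left(0 \right)} \right)} 32331 = \left(-8\right) 32331 = -258648$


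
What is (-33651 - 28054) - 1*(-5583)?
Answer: -56122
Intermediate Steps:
(-33651 - 28054) - 1*(-5583) = -61705 + 5583 = -56122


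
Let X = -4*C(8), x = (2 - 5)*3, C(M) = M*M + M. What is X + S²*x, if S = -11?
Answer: -1377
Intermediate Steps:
C(M) = M + M² (C(M) = M² + M = M + M²)
x = -9 (x = -3*3 = -9)
X = -288 (X = -32*(1 + 8) = -32*9 = -4*72 = -288)
X + S²*x = -288 + (-11)²*(-9) = -288 + 121*(-9) = -288 - 1089 = -1377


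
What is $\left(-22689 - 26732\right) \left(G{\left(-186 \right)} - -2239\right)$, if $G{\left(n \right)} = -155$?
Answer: $-102993364$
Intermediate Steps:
$\left(-22689 - 26732\right) \left(G{\left(-186 \right)} - -2239\right) = \left(-22689 - 26732\right) \left(-155 - -2239\right) = - 49421 \left(-155 + \left(-20809 + 23048\right)\right) = - 49421 \left(-155 + 2239\right) = \left(-49421\right) 2084 = -102993364$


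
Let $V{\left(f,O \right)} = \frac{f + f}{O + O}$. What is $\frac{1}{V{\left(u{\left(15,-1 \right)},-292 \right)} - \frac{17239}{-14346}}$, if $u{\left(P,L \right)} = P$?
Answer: $\frac{2094516}{2409299} \approx 0.86935$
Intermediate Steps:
$V{\left(f,O \right)} = \frac{f}{O}$ ($V{\left(f,O \right)} = \frac{2 f}{2 O} = 2 f \frac{1}{2 O} = \frac{f}{O}$)
$\frac{1}{V{\left(u{\left(15,-1 \right)},-292 \right)} - \frac{17239}{-14346}} = \frac{1}{\frac{15}{-292} - \frac{17239}{-14346}} = \frac{1}{15 \left(- \frac{1}{292}\right) - - \frac{17239}{14346}} = \frac{1}{- \frac{15}{292} + \frac{17239}{14346}} = \frac{1}{\frac{2409299}{2094516}} = \frac{2094516}{2409299}$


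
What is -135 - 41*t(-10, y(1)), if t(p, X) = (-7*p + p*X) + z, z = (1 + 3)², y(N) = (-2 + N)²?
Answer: -3251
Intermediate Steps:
z = 16 (z = 4² = 16)
t(p, X) = 16 - 7*p + X*p (t(p, X) = (-7*p + p*X) + 16 = (-7*p + X*p) + 16 = 16 - 7*p + X*p)
-135 - 41*t(-10, y(1)) = -135 - 41*(16 - 7*(-10) + (-2 + 1)²*(-10)) = -135 - 41*(16 + 70 + (-1)²*(-10)) = -135 - 41*(16 + 70 + 1*(-10)) = -135 - 41*(16 + 70 - 10) = -135 - 41*76 = -135 - 3116 = -3251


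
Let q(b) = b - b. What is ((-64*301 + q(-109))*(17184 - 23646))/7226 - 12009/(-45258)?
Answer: 938997033463/54505718 ≈ 17228.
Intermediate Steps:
q(b) = 0
((-64*301 + q(-109))*(17184 - 23646))/7226 - 12009/(-45258) = ((-64*301 + 0)*(17184 - 23646))/7226 - 12009/(-45258) = ((-19264 + 0)*(-6462))*(1/7226) - 12009*(-1/45258) = -19264*(-6462)*(1/7226) + 4003/15086 = 124483968*(1/7226) + 4003/15086 = 62241984/3613 + 4003/15086 = 938997033463/54505718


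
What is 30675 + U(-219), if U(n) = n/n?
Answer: 30676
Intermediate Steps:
U(n) = 1
30675 + U(-219) = 30675 + 1 = 30676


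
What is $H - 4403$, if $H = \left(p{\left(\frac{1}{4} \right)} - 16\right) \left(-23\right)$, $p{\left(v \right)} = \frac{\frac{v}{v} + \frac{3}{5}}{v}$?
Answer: $- \frac{20911}{5} \approx -4182.2$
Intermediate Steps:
$p{\left(v \right)} = \frac{8}{5 v}$ ($p{\left(v \right)} = \frac{1 + 3 \cdot \frac{1}{5}}{v} = \frac{1 + \frac{3}{5}}{v} = \frac{8}{5 v}$)
$H = \frac{1104}{5}$ ($H = \left(\frac{8}{5 \cdot \frac{1}{4}} - 16\right) \left(-23\right) = \left(\frac{8 \frac{1}{\frac{1}{4}}}{5} - 16\right) \left(-23\right) = \left(\frac{8}{5} \cdot 4 - 16\right) \left(-23\right) = \left(\frac{32}{5} - 16\right) \left(-23\right) = \left(- \frac{48}{5}\right) \left(-23\right) = \frac{1104}{5} \approx 220.8$)
$H - 4403 = \frac{1104}{5} - 4403 = - \frac{20911}{5}$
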